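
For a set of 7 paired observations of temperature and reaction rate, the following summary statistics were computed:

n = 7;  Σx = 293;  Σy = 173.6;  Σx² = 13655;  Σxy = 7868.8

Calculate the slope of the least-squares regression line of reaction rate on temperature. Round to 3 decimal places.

0.433

Sxx = Σx² − (Σx)²/n = 13655 − 12264.142857 = 1390.857143
Sxy = Σxy − (Σx)(Σy)/n = 7868.8 − 7266.4 = 602.4
b = Sxy/Sxx = 602.4/1390.857143 = 0.433114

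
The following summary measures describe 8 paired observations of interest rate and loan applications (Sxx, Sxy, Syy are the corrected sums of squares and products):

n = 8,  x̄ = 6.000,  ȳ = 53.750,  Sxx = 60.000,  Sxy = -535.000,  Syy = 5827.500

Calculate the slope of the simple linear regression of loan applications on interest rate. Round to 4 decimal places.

-8.9167

b = Sxy/Sxx = -535/60 = -8.916667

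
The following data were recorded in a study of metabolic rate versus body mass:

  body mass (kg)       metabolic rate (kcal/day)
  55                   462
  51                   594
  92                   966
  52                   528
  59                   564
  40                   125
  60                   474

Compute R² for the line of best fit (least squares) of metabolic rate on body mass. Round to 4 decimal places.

0.8207

n = 7, Σx = 409, Σy = 3713, Σxy = 238748, Σx² = 25475, Σy² = 2336617
Sxx = Σx² − (Σx)²/n = 25475 − 23897.285714 = 1577.714286
Sxy = Σxy − (Σx)(Σy)/n = 238748 − 216945.285714 = 21802.714286
Syy = Σy² − (Σy)²/n = 2336617 − 1969481.285714 = 367135.714286
R² = Sxy²/(Sxx·Syy) = (21802.714286)²/(1577.714286·367135.714286) = 0.820665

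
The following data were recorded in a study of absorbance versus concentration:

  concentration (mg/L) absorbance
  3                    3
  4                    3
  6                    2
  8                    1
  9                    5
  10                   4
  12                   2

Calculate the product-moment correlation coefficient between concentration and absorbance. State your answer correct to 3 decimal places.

n = 7, Σx = 52, Σy = 20, Σxy = 150, Σx² = 450, Σy² = 68
Sxx = Σx² − (Σx)²/n = 450 − 386.285714 = 63.714286
Sxy = Σxy − (Σx)(Σy)/n = 150 − 148.571429 = 1.428571
Syy = Σy² − (Σy)²/n = 68 − 57.142857 = 10.857143
r = Sxy/√(Sxx·Syy) = 1.428571/√(691.755102) = 1.428571/26.301238 = 0.054316

0.054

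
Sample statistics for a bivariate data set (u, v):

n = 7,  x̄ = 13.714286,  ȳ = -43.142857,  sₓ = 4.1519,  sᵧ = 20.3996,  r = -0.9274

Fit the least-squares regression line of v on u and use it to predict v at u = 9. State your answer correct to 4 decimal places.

b = r · sᵧ/sₓ = -0.9274 · 20.3996/4.1519 = -4.556610
a = ȳ − b·x̄ = -43.142857 − (-4.556610)·13.714286 = 19.347796
ŷ(9) = a + b·9 = 19.347796 + (-4.556610)·9 = -21.661694

-21.6617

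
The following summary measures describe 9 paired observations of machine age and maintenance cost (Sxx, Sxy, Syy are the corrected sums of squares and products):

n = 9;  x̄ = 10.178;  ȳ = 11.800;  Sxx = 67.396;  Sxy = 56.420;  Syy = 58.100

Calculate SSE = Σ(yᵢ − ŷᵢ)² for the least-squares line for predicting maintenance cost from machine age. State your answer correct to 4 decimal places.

10.8685

b = Sxy/Sxx = 56.42/67.396 = 0.837142
SSE = Syy − b·Sxy = 58.1 − 0.837142·56.42 = 10.868467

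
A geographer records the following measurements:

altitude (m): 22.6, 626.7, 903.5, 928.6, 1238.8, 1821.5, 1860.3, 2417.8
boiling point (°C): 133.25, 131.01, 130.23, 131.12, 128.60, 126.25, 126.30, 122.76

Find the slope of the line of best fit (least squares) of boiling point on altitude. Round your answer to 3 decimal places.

n = 8, Σx = 9819.8, Σy = 1029.52, Σxy = 1245575.327, Σx² = 16230834.48
Sxx = Σx² − (Σx)²/n = 16230834.48 − 12053559.005 = 4177275.475
Sxy = Σxy − (Σx)(Σy)/n = 1245575.327 − 1263710.062 = -18134.735
b = Sxy/Sxx = -18134.735/4177275.475 = -0.004341

-0.004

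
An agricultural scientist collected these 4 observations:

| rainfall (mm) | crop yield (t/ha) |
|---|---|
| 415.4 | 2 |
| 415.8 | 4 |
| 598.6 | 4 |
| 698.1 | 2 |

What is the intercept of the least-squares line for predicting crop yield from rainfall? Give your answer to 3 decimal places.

3.892

n = 4, Σx = 2127.9, Σy = 12, Σxy = 6284.6, Σx² = 1191112.37
Sxx = Σx² − (Σx)²/n = 1191112.37 − 1131989.6025 = 59122.7675
Sxy = Σxy − (Σx)(Σy)/n = 6284.6 − 6383.7 = -99.1
b = Sxy/Sxx = -99.1/59122.7675 = -0.001676
a = ȳ − b·x̄ = 3 − (-0.001676)·531.975 = 3.891682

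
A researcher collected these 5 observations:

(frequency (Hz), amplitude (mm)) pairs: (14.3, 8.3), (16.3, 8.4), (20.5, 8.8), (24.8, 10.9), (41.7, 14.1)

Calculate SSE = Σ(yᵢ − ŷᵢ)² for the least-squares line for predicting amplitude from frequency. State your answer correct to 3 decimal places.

0.734

n = 5, Σx = 117.6, Σy = 50.5, Σxy = 1294.3, Σx² = 3244.36, Σy² = 534.51
Sxx = Σx² − (Σx)²/n = 3244.36 − 2765.952 = 478.408
Sxy = Σxy − (Σx)(Σy)/n = 1294.3 − 1187.76 = 106.54
Syy = Σy² − (Σy)²/n = 534.51 − 510.05 = 24.46
b = Sxy/Sxx = 106.54/478.408 = 0.222697
SSE = Syy − b·Sxy = 24.46 − 0.222697·106.54 = 0.733867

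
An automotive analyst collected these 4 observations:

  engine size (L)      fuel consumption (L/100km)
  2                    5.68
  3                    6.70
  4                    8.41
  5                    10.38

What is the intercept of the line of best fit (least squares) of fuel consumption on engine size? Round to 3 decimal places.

2.259

n = 4, Σx = 14, Σy = 31.17, Σxy = 117, Σx² = 54
Sxx = Σx² − (Σx)²/n = 54 − 49 = 5
Sxy = Σxy − (Σx)(Σy)/n = 117 − 109.095 = 7.905
b = Sxy/Sxx = 7.905/5 = 1.581
a = ȳ − b·x̄ = 7.7925 − 1.581·3.5 = 2.259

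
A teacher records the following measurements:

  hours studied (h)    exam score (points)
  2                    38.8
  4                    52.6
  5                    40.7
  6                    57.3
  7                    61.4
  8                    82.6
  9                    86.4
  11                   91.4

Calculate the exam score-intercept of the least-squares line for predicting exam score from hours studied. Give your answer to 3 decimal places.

20.630

n = 8, Σx = 52, Σy = 511.2, Σxy = 3708.9, Σx² = 396
Sxx = Σx² − (Σx)²/n = 396 − 338 = 58
Sxy = Σxy − (Σx)(Σy)/n = 3708.9 − 3322.8 = 386.1
b = Sxy/Sxx = 386.1/58 = 6.656897
a = ȳ − b·x̄ = 63.9 − 6.656897·6.5 = 20.630172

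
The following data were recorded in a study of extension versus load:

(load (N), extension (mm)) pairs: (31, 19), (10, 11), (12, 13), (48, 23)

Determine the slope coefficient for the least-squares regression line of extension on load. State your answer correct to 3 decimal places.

0.305

n = 4, Σx = 101, Σy = 66, Σxy = 1959, Σx² = 3509
Sxx = Σx² − (Σx)²/n = 3509 − 2550.25 = 958.75
Sxy = Σxy − (Σx)(Σy)/n = 1959 − 1666.5 = 292.5
b = Sxy/Sxx = 292.5/958.75 = 0.305085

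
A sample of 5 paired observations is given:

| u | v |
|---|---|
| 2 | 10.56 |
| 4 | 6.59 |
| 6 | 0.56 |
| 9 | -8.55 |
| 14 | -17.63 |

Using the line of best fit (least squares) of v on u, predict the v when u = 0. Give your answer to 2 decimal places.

15.30

n = 5, Σx = 35, Σy = -8.47, Σxy = -272.93, Σx² = 333
Sxx = Σx² − (Σx)²/n = 333 − 245 = 88
Sxy = Σxy − (Σx)(Σy)/n = -272.93 − (-59.29) = -213.64
b = Sxy/Sxx = -213.64/88 = -2.427727
a = ȳ − b·x̄ = -1.694 − (-2.427727)·7 = 15.300091
ŷ(0) = a + b·0 = 15.300091 + (-2.427727)·0 = 15.300091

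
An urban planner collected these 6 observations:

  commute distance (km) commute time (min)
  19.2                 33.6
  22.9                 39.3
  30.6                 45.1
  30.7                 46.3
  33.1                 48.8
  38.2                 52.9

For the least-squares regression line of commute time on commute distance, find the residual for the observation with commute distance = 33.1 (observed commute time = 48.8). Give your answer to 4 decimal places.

n = 6, Σx = 174.7, Σy = 266, Σxy = 7982.62, Σx² = 5326.75
Sxx = Σx² − (Σx)²/n = 5326.75 − 5086.681667 = 240.068333
Sxy = Σxy − (Σx)(Σy)/n = 7982.62 − 7745.033333 = 237.586667
b = Sxy/Sxx = 237.586667/240.068333 = 0.989663
a = ȳ − b·x̄ = 44.333333 − 0.989663·29.116667 = 15.517655
ŷ(33.1) = 15.517655 + 0.989663·33.1 = 48.275490
residual = y − ŷ = 48.8 − 48.275490 = 0.524510

0.5245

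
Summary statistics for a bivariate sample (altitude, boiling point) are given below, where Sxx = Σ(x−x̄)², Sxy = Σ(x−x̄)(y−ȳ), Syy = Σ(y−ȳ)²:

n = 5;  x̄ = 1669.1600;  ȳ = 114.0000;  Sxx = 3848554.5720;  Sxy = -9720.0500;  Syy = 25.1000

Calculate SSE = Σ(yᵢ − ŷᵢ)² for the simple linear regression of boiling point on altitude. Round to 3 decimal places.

0.551

b = Sxy/Sxx = -9720.05/3848554.572 = -0.002526
SSE = Syy − b·Sxy = 25.1 − (-0.002526)·(-9720.05) = 0.550687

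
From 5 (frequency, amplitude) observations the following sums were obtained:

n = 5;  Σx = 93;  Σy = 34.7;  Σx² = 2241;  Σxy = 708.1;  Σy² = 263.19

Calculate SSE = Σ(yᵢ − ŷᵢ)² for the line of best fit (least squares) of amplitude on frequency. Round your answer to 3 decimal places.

14.687

Sxx = Σx² − (Σx)²/n = 2241 − 1729.8 = 511.2
Sxy = Σxy − (Σx)(Σy)/n = 708.1 − 645.42 = 62.68
Syy = Σy² − (Σy)²/n = 263.19 − 240.818 = 22.372
b = Sxy/Sxx = 62.68/511.2 = 0.122613
SSE = Syy − b·Sxy = 22.372 − 0.122613·62.68 = 14.686588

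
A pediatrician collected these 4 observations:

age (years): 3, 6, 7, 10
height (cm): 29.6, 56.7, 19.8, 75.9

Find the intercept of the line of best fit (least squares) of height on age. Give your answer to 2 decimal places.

n = 4, Σx = 26, Σy = 182, Σxy = 1326.6, Σx² = 194
Sxx = Σx² − (Σx)²/n = 194 − 169 = 25
Sxy = Σxy − (Σx)(Σy)/n = 1326.6 − 1183 = 143.6
b = Sxy/Sxx = 143.6/25 = 5.744
a = ȳ − b·x̄ = 45.5 − 5.744·6.5 = 8.164

8.16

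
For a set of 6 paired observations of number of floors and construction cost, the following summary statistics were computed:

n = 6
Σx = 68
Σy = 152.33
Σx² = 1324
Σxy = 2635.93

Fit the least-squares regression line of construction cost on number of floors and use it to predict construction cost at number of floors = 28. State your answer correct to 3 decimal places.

Sxx = Σx² − (Σx)²/n = 1324 − 770.666667 = 553.333333
Sxy = Σxy − (Σx)(Σy)/n = 2635.93 − 1726.406667 = 909.523333
b = Sxy/Sxx = 909.523333/553.333333 = 1.643717
a = ȳ − b·x̄ = 25.388333 − 1.643717·11.333333 = 6.759542
ŷ(28) = a + b·28 = 6.759542 + 1.643717·28 = 52.783614

52.784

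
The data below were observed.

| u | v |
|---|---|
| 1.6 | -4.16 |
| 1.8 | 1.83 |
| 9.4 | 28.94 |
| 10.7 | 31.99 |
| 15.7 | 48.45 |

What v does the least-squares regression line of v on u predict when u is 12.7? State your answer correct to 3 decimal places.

38.914

n = 5, Σx = 39.2, Σy = 107.05, Σxy = 1371.632, Σx² = 455.14
Sxx = Σx² − (Σx)²/n = 455.14 − 307.328 = 147.812
Sxy = Σxy − (Σx)(Σy)/n = 1371.632 − 839.272 = 532.36
b = Sxy/Sxx = 532.36/147.812 = 3.601602
a = ȳ − b·x̄ = 21.41 − 3.601602·7.84 = -6.826560
ŷ(12.7) = a + b·12.7 = -6.826560 + 3.601602·12.7 = 38.913786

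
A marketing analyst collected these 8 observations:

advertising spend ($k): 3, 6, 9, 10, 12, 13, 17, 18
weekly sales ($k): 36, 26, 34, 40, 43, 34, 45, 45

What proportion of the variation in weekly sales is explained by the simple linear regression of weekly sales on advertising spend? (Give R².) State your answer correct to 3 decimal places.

n = 8, Σx = 88, Σy = 303, Σxy = 3503, Σx² = 1152, Σy² = 11783
Sxx = Σx² − (Σx)²/n = 1152 − 968 = 184
Sxy = Σxy − (Σx)(Σy)/n = 3503 − 3333 = 170
Syy = Σy² − (Σy)²/n = 11783 − 11476.125 = 306.875
R² = Sxy²/(Sxx·Syy) = (170)²/(184·306.875) = 0.511821

0.512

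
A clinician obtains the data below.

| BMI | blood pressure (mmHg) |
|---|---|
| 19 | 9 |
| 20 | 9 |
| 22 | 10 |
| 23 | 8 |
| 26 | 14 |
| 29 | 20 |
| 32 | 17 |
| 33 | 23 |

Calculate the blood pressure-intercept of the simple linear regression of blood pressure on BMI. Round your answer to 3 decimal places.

n = 8, Σx = 204, Σy = 110, Σxy = 3002, Σx² = 5404
Sxx = Σx² − (Σx)²/n = 5404 − 5202 = 202
Sxy = Σxy − (Σx)(Σy)/n = 3002 − 2805 = 197
b = Sxy/Sxx = 197/202 = 0.975248
a = ȳ − b·x̄ = 13.75 − 0.975248·25.5 = -11.118812

-11.119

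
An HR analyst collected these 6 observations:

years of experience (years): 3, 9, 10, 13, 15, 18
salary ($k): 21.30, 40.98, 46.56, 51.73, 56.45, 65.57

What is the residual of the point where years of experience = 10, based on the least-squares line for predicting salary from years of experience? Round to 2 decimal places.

n = 6, Σx = 68, Σy = 282.59, Σxy = 3597.82, Σx² = 908
Sxx = Σx² − (Σx)²/n = 908 − 770.666667 = 137.333333
Sxy = Σxy − (Σx)(Σy)/n = 3597.82 − 3202.686667 = 395.133333
b = Sxy/Sxx = 395.133333/137.333333 = 2.877184
a = ȳ − b·x̄ = 47.098333 − 2.877184·11.333333 = 14.490243
ŷ(10) = 14.490243 + 2.877184·10 = 43.262087
residual = y − ŷ = 46.56 − 43.262087 = 3.297913

3.30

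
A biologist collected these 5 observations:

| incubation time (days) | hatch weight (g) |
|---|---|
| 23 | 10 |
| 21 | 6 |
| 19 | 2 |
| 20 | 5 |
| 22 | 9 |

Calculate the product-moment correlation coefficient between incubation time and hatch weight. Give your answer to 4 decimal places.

n = 5, Σx = 105, Σy = 32, Σxy = 692, Σx² = 2215, Σy² = 246
Sxx = Σx² − (Σx)²/n = 2215 − 2205 = 10
Sxy = Σxy − (Σx)(Σy)/n = 692 − 672 = 20
Syy = Σy² − (Σy)²/n = 246 − 204.8 = 41.2
r = Sxy/√(Sxx·Syy) = 20/√(412) = 20/20.297783 = 0.985329

0.9853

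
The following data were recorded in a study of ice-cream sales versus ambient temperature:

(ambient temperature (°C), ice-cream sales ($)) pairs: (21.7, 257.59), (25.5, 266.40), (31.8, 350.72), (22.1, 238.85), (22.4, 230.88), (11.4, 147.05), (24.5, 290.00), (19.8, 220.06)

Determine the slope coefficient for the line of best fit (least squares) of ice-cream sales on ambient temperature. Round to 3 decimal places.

9.925

n = 8, Σx = 179.2, Σy = 2001.55, Σxy = 47124.654, Σx² = 4244.8
Sxx = Σx² − (Σx)²/n = 4244.8 − 4014.08 = 230.72
Sxy = Σxy − (Σx)(Σy)/n = 47124.654 − 44834.72 = 2289.934
b = Sxy/Sxx = 2289.934/230.72 = 9.925165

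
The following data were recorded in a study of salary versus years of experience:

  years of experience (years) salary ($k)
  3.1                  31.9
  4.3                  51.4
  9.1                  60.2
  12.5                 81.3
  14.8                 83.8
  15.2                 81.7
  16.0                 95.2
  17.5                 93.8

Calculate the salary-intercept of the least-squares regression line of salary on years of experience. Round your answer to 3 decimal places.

26.561

n = 8, Σx = 92.5, Σy = 579.3, Σxy = 7530.76, Σx² = 1279.49
Sxx = Σx² − (Σx)²/n = 1279.49 − 1069.53125 = 209.95875
Sxy = Σxy − (Σx)(Σy)/n = 7530.76 − 6698.15625 = 832.60375
b = Sxy/Sxx = 832.60375/209.95875 = 3.965559
a = ȳ − b·x̄ = 72.4125 − 3.965559·11.5625 = 26.560727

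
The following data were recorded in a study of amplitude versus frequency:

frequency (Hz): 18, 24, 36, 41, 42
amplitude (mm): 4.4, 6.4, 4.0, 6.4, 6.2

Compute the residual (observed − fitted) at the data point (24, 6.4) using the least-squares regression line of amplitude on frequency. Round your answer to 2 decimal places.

1.23

n = 5, Σx = 161, Σy = 27.4, Σxy = 899.6, Σx² = 5641
Sxx = Σx² − (Σx)²/n = 5641 − 5184.2 = 456.8
Sxy = Σxy − (Σx)(Σy)/n = 899.6 − 882.28 = 17.32
b = Sxy/Sxx = 17.32/456.8 = 0.037916
a = ȳ − b·x̄ = 5.48 − 0.037916·32.2 = 4.259107
ŷ(24) = 4.259107 + 0.037916·24 = 5.169089
residual = y − ŷ = 6.4 − 5.169089 = 1.230911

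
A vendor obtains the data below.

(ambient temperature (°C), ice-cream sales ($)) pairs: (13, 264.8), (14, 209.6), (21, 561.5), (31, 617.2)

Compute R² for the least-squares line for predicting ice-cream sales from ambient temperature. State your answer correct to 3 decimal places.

n = 4, Σx = 79, Σy = 1653.1, Σxy = 37301.5, Σx² = 1767, Σy² = 810269.29
Sxx = Σx² − (Σx)²/n = 1767 − 1560.25 = 206.75
Sxy = Σxy − (Σx)(Σy)/n = 37301.5 − 32648.725 = 4652.775
Syy = Σy² − (Σy)²/n = 810269.29 − 683184.9025 = 127084.3875
R² = Sxy²/(Sxx·Syy) = (4652.775)²/(206.75·127084.3875) = 0.823923

0.824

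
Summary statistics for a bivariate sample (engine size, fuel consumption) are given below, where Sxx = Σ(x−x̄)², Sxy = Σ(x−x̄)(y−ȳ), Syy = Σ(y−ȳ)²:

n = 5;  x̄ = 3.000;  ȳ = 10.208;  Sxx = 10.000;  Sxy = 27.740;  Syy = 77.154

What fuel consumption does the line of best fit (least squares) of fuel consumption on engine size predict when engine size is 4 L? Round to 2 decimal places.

12.98

b = Sxy/Sxx = 27.74/10 = 2.774
a = ȳ − b·x̄ = 10.208 − 2.774·3 = 1.886
ŷ(4) = a + b·4 = 1.886 + 2.774·4 = 12.982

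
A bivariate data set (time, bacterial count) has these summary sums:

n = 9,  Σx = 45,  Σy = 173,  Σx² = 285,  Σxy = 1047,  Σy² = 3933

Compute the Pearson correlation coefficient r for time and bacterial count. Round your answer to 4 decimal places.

Sxx = Σx² − (Σx)²/n = 285 − 225 = 60
Sxy = Σxy − (Σx)(Σy)/n = 1047 − 865 = 182
Syy = Σy² − (Σy)²/n = 3933 − 3325.444444 = 607.555556
r = Sxy/√(Sxx·Syy) = 182/√(36453.333333) = 182/190.927560 = 0.953241

0.9532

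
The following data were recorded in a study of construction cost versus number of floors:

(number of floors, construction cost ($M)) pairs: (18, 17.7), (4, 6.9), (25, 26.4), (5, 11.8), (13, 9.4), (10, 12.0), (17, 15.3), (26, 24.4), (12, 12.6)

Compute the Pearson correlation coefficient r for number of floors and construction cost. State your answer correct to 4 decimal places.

0.9243

n = 9, Σx = 130, Σy = 136.5, Σxy = 2353.1, Σx² = 2368, Σy² = 2417.67
Sxx = Σx² − (Σx)²/n = 2368 − 1877.777778 = 490.222222
Sxy = Σxy − (Σx)(Σy)/n = 2353.1 − 1971.666667 = 381.433333
Syy = Σy² − (Σy)²/n = 2417.67 − 2070.25 = 347.42
r = Sxy/√(Sxx·Syy) = 381.433333/√(170313.004444) = 381.433333/412.689962 = 0.924261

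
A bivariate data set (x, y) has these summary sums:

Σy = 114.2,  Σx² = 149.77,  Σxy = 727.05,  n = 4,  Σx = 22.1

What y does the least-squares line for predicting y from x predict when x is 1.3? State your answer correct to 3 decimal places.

Sxx = Σx² − (Σx)²/n = 149.77 − 122.1025 = 27.6675
Sxy = Σxy − (Σx)(Σy)/n = 727.05 − 630.955 = 96.095
b = Sxy/Sxx = 96.095/27.6675 = 3.473209
a = ȳ − b·x̄ = 28.55 − 3.473209·5.525 = 9.360522
ŷ(1.3) = a + b·1.3 = 9.360522 + 3.473209·1.3 = 13.875694

13.876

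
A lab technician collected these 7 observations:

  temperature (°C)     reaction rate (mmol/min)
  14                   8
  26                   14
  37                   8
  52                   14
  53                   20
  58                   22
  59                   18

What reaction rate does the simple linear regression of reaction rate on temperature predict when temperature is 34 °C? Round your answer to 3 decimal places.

n = 7, Σx = 299, Σy = 104, Σxy = 4898, Σx² = 14599
Sxx = Σx² − (Σx)²/n = 14599 − 12771.571429 = 1827.428571
Sxy = Σxy − (Σx)(Σy)/n = 4898 − 4442.285714 = 455.714286
b = Sxy/Sxx = 455.714286/1827.428571 = 0.249375
a = ȳ − b·x̄ = 14.857143 − 0.249375·42.714286 = 4.205285
ŷ(34) = a + b·34 = 4.205285 + 0.249375·34 = 12.684021

12.684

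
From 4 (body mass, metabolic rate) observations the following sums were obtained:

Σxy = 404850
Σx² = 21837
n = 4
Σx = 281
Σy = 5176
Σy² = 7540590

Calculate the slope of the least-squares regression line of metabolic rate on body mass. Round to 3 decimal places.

Sxx = Σx² − (Σx)²/n = 21837 − 19740.25 = 2096.75
Sxy = Σxy − (Σx)(Σy)/n = 404850 − 363614 = 41236
b = Sxy/Sxx = 41236/2096.75 = 19.666627

19.667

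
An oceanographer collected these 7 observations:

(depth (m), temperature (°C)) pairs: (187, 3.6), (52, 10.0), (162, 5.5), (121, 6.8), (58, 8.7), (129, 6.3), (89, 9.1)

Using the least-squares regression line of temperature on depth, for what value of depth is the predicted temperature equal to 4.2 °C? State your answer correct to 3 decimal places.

182.564

n = 7, Σx = 798, Σy = 50, Σxy = 5034.2, Σx² = 106484
Sxx = Σx² − (Σx)²/n = 106484 − 90972 = 15512
Sxy = Σxy − (Σx)(Σy)/n = 5034.2 − 5700 = -665.8
b = Sxy/Sxx = -665.8/15512 = -0.042922
a = ȳ − b·x̄ = 7.142857 − (-0.042922)·114 = 12.035921
Set a + b·x = 4.2: x = (4.2 − 12.035921) / (-0.042922) = 182.563533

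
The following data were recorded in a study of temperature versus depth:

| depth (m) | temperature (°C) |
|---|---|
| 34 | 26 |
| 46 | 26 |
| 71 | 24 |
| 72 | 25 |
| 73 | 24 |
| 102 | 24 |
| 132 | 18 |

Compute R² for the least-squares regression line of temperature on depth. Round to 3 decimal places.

n = 7, Σx = 530, Σy = 167, Σxy = 12160, Σx² = 46654, Σy² = 4029
Sxx = Σx² − (Σx)²/n = 46654 − 40128.571429 = 6525.428571
Sxy = Σxy − (Σx)(Σy)/n = 12160 − 12644.285714 = -484.285714
Syy = Σy² − (Σy)²/n = 4029 − 3984.142857 = 44.857143
R² = Sxy²/(Sxx·Syy) = (-484.285714)²/(6525.428571·44.857143) = 0.801240

0.801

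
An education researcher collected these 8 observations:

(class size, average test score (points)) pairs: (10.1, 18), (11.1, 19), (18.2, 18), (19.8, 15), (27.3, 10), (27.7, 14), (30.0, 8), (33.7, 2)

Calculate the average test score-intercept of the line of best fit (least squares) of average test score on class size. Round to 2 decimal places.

26.46

n = 8, Σx = 177.9, Σy = 104, Σxy = 1985.5, Σx² = 4496.77
Sxx = Σx² − (Σx)²/n = 4496.77 − 3956.05125 = 540.71875
Sxy = Σxy − (Σx)(Σy)/n = 1985.5 − 2312.7 = -327.2
b = Sxy/Sxx = -327.2/540.71875 = -0.605120
a = ȳ − b·x̄ = 13 − (-0.605120)·22.2375 = 26.456367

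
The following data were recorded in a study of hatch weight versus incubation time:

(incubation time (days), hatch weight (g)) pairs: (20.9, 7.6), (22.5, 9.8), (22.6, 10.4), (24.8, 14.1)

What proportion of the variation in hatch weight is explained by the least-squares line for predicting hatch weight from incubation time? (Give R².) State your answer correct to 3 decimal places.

n = 4, Σx = 90.8, Σy = 41.9, Σxy = 964.06, Σx² = 2068.86, Σy² = 460.77
Sxx = Σx² − (Σx)²/n = 2068.86 − 2061.16 = 7.7
Sxy = Σxy − (Σx)(Σy)/n = 964.06 − 951.13 = 12.93
Syy = Σy² − (Σy)²/n = 460.77 − 438.9025 = 21.8675
R² = Sxy²/(Sxx·Syy) = (12.93)²/(7.7·21.8675) = 0.992904

0.993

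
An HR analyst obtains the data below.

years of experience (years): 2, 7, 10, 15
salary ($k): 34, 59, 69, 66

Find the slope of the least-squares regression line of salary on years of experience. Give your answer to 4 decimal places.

2.5056

n = 4, Σx = 34, Σy = 228, Σxy = 2161, Σx² = 378
Sxx = Σx² − (Σx)²/n = 378 − 289 = 89
Sxy = Σxy − (Σx)(Σy)/n = 2161 − 1938 = 223
b = Sxy/Sxx = 223/89 = 2.505618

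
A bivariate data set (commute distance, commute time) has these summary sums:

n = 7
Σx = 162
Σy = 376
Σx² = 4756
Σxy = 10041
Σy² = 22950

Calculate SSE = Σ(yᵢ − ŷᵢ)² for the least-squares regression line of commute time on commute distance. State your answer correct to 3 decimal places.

Sxx = Σx² − (Σx)²/n = 4756 − 3749.142857 = 1006.857143
Sxy = Σxy − (Σx)(Σy)/n = 10041 − 8701.714286 = 1339.285714
Syy = Σy² − (Σy)²/n = 22950 − 20196.571429 = 2753.428571
b = Sxy/Sxx = 1339.285714/1006.857143 = 1.330165
SSE = Syy − b·Sxy = 2753.428571 − 1.330165·1339.285714 = 971.958144

971.958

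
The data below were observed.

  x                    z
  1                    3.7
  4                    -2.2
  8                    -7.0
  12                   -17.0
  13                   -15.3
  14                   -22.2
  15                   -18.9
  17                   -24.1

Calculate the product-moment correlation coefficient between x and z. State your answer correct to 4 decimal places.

-0.9837

n = 8, Σx = 84, Σy = -103, Σxy = -1468, Σx² = 1104, Σy² = 2021.48
Sxx = Σx² − (Σx)²/n = 1104 − 882 = 222
Sxy = Σxy − (Σx)(Σy)/n = -1468 − (-1081.5) = -386.5
Syy = Σy² − (Σy)²/n = 2021.48 − 1326.125 = 695.355
r = Sxy/√(Sxx·Syy) = -386.5/√(154368.81) = -386.5/392.897964 = -0.983716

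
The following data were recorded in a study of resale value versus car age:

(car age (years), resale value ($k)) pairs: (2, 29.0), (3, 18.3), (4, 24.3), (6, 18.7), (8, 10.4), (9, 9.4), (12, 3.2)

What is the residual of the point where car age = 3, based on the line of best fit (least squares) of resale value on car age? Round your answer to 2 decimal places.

n = 7, Σx = 44, Σy = 113.3, Σxy = 528.5, Σx² = 354
Sxx = Σx² − (Σx)²/n = 354 − 276.571429 = 77.428571
Sxy = Σxy − (Σx)(Σy)/n = 528.5 − 712.171429 = -183.671429
b = Sxy/Sxx = -183.671429/77.428571 = -2.372140
a = ȳ − b·x̄ = 16.185714 − (-2.372140)·6.285714 = 31.096310
ŷ(3) = 31.096310 + (-2.372140)·3 = 23.979889
residual = y − ŷ = 18.3 − 23.979889 = -5.679889

-5.68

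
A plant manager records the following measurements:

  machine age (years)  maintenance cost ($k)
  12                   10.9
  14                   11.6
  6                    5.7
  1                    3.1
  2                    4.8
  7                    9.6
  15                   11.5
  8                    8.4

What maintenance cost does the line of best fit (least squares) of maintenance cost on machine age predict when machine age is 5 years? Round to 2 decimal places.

6.33

n = 8, Σx = 65, Σy = 65.6, Σxy = 647, Σx² = 719
Sxx = Σx² − (Σx)²/n = 719 − 528.125 = 190.875
Sxy = Σxy − (Σx)(Σy)/n = 647 − 533 = 114
b = Sxy/Sxx = 114/190.875 = 0.597250
a = ȳ − b·x̄ = 8.2 − 0.597250·8.125 = 3.347348
ŷ(5) = a + b·5 = 3.347348 + 0.597250·5 = 6.333595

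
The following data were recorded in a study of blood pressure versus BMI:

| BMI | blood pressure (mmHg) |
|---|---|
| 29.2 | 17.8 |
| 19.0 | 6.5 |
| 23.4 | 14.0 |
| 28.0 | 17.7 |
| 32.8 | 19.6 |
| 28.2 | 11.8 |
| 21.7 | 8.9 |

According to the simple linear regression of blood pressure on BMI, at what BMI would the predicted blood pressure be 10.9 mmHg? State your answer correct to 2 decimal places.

22.91

n = 7, Σx = 182.3, Σy = 96.3, Σxy = 2635.23, Σx² = 4887.17
Sxx = Σx² − (Σx)²/n = 4887.17 − 4747.612857 = 139.557143
Sxy = Σxy − (Σx)(Σy)/n = 2635.23 − 2507.927143 = 127.302857
b = Sxy/Sxx = 127.302857/139.557143 = 0.912192
a = ȳ − b·x̄ = 13.757143 − 0.912192·26.042857 = -9.998933
Set a + b·x = 10.9: x = (10.9 − (-9.998933)) / 0.912192 = 22.910683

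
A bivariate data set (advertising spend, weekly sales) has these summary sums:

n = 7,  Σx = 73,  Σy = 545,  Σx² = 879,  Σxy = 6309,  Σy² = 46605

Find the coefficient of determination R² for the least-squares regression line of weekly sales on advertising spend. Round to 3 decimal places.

0.796

Sxx = Σx² − (Σx)²/n = 879 − 761.285714 = 117.714286
Sxy = Σxy − (Σx)(Σy)/n = 6309 − 5683.571429 = 625.428571
Syy = Σy² − (Σy)²/n = 46605 − 42432.142857 = 4172.857143
R² = Sxy²/(Sxx·Syy) = (625.428571)²/(117.714286·4172.857143) = 0.796329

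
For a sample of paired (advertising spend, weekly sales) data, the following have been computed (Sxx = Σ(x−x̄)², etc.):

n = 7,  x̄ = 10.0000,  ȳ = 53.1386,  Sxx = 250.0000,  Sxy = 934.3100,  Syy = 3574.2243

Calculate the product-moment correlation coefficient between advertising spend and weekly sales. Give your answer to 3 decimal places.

r = Sxy/√(Sxx·Syy) = 934.31/√(893556.075) = 934.31/945.280950 = 0.988394

0.988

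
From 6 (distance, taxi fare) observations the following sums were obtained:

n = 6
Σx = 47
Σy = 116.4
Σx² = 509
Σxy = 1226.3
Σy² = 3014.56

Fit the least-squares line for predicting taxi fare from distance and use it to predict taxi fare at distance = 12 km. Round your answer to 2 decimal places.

28.70

Sxx = Σx² − (Σx)²/n = 509 − 368.166667 = 140.833333
Sxy = Σxy − (Σx)(Σy)/n = 1226.3 − 911.8 = 314.5
b = Sxy/Sxx = 314.5/140.833333 = 2.233136
a = ȳ − b·x̄ = 19.4 − 2.233136·7.833333 = 1.907101
ŷ(12) = a + b·12 = 1.907101 + 2.233136·12 = 28.704734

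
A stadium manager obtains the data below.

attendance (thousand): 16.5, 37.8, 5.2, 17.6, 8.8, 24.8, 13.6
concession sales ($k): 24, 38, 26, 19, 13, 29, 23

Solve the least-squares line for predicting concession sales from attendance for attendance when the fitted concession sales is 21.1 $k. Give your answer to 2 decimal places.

11.52

n = 7, Σx = 124.3, Σy = 172, Σxy = 3448.4, Σx² = 2915.33
Sxx = Σx² − (Σx)²/n = 2915.33 − 2207.212857 = 708.117143
Sxy = Σxy − (Σx)(Σy)/n = 3448.4 − 3054.228571 = 394.171429
b = Sxy/Sxx = 394.171429/708.117143 = 0.556647
a = ȳ − b·x̄ = 24.571429 − 0.556647·17.757143 = 14.686965
Set a + b·x = 21.1: x = (21.1 − 14.686965) / 0.556647 = 11.520826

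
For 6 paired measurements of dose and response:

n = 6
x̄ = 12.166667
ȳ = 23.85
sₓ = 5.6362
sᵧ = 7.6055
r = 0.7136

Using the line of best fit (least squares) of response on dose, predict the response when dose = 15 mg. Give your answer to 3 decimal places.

b = r · sᵧ/sₓ = 0.7136 · 7.6055/5.6362 = 0.962933
a = ȳ − b·x̄ = 23.85 − 0.962933·12.166667 = 12.134311
ŷ(15) = a + b·15 = 12.134311 + 0.962933·15 = 26.578311

26.578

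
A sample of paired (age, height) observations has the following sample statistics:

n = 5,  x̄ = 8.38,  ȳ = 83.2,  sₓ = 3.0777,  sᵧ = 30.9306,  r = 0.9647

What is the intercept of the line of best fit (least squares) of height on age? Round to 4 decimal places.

1.9547

b = r · sᵧ/sₓ = 0.9647 · 30.9306/3.0777 = 9.695146
a = ȳ − b·x̄ = 83.2 − 9.695146·8.38 = 1.954679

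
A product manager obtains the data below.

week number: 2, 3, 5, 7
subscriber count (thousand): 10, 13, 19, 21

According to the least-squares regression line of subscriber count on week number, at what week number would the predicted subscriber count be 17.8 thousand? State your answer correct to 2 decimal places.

5.16

n = 4, Σx = 17, Σy = 63, Σxy = 301, Σx² = 87
Sxx = Σx² − (Σx)²/n = 87 − 72.25 = 14.75
Sxy = Σxy − (Σx)(Σy)/n = 301 − 267.75 = 33.25
b = Sxy/Sxx = 33.25/14.75 = 2.254237
a = ȳ − b·x̄ = 15.75 − 2.254237·4.25 = 6.169492
Set a + b·x = 17.8: x = (17.8 − 6.169492) / 2.254237 = 5.159398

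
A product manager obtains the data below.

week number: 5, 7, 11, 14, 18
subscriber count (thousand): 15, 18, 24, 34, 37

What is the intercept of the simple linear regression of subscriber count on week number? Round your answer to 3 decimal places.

n = 5, Σx = 55, Σy = 128, Σxy = 1607, Σx² = 715
Sxx = Σx² − (Σx)²/n = 715 − 605 = 110
Sxy = Σxy − (Σx)(Σy)/n = 1607 − 1408 = 199
b = Sxy/Sxx = 199/110 = 1.809091
a = ȳ − b·x̄ = 25.6 − 1.809091·11 = 5.7

5.700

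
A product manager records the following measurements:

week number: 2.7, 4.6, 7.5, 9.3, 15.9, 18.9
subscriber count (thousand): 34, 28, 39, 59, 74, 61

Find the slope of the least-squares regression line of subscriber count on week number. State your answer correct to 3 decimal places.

2.440

n = 6, Σx = 58.9, Σy = 295, Σxy = 3391.3, Σx² = 781.21
Sxx = Σx² − (Σx)²/n = 781.21 − 578.201667 = 203.008333
Sxy = Σxy − (Σx)(Σy)/n = 3391.3 − 2895.916667 = 495.383333
b = Sxy/Sxx = 495.383333/203.008333 = 2.440212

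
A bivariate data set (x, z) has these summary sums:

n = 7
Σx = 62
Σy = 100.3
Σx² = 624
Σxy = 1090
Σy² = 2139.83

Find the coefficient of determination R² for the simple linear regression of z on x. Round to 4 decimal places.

Sxx = Σx² − (Σx)²/n = 624 − 549.142857 = 74.857143
Sxy = Σxy − (Σx)(Σy)/n = 1090 − 888.371429 = 201.628571
Syy = Σy² − (Σy)²/n = 2139.83 − 1437.155714 = 702.674286
R² = Sxy²/(Sxx·Syy) = (201.628571)²/(74.857143·702.674286) = 0.772888

0.7729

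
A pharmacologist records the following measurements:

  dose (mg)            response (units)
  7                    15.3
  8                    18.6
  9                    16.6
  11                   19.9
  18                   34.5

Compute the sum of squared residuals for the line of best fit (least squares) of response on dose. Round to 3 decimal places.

11.039

n = 5, Σx = 53, Σy = 104.9, Σxy = 1245.2, Σx² = 639, Σy² = 2441.87
Sxx = Σx² − (Σx)²/n = 639 − 561.8 = 77.2
Sxy = Σxy − (Σx)(Σy)/n = 1245.2 − 1111.94 = 133.26
Syy = Σy² − (Σy)²/n = 2441.87 − 2200.802 = 241.068
b = Sxy/Sxx = 133.26/77.2 = 1.726166
SSE = Syy − b·Sxy = 241.068 − 1.726166·133.26 = 11.039145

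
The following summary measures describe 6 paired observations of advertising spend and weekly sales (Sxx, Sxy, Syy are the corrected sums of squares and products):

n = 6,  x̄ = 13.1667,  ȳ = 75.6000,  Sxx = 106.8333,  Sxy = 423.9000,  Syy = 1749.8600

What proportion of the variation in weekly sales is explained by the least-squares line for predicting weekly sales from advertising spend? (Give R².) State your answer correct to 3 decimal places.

0.961

R² = Sxy²/(Sxx·Syy) = (423.9)²/(106.8333·1749.86) = 0.961207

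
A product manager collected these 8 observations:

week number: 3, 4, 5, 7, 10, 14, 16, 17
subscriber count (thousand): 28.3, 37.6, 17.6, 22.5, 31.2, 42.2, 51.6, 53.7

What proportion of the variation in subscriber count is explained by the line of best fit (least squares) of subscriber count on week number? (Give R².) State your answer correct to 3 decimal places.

n = 8, Σx = 76, Σy = 284.7, Σxy = 3122.1, Σx² = 940, Σy² = 11331.19
Sxx = Σx² − (Σx)²/n = 940 − 722 = 218
Sxy = Σxy − (Σx)(Σy)/n = 3122.1 − 2704.65 = 417.45
Syy = Σy² − (Σy)²/n = 11331.19 − 10131.76125 = 1199.42875
R² = Sxy²/(Sxx·Syy) = (417.45)²/(218·1199.42875) = 0.666466

0.666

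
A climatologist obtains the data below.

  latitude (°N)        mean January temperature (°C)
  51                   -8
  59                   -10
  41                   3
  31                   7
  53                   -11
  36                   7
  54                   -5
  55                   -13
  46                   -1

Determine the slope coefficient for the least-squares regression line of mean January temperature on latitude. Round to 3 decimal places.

n = 9, Σx = 426, Σy = -31, Σxy = -2020, Σx² = 20886
Sxx = Σx² − (Σx)²/n = 20886 − 20164 = 722
Sxy = Σxy − (Σx)(Σy)/n = -2020 − (-1467.333333) = -552.666667
b = Sxy/Sxx = -552.666667/722 = -0.765466

-0.765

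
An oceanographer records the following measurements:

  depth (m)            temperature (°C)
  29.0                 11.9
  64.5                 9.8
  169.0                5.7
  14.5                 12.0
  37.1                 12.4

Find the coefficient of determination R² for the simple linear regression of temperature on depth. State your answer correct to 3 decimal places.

n = 5, Σx = 314.1, Σy = 51.8, Σxy = 2574.54, Σx² = 35148.91, Σy² = 567.9
Sxx = Σx² − (Σx)²/n = 35148.91 − 19731.762 = 15417.148
Sxy = Σxy − (Σx)(Σy)/n = 2574.54 − 3254.076 = -679.536
Syy = Σy² − (Σy)²/n = 567.9 − 536.648 = 31.252
R² = Sxy²/(Sxx·Syy) = (-679.536)²/(15417.148·31.252) = 0.958392

0.958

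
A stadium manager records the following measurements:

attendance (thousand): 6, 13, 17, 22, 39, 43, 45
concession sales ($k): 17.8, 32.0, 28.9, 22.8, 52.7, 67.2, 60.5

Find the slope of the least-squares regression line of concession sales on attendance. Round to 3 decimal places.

n = 7, Σx = 185, Σy = 281.9, Σxy = 9183.1, Σx² = 6373
Sxx = Σx² − (Σx)²/n = 6373 − 4889.285714 = 1483.714286
Sxy = Σxy − (Σx)(Σy)/n = 9183.1 − 7450.214286 = 1732.885714
b = Sxy/Sxx = 1732.885714/1483.714286 = 1.167938

1.168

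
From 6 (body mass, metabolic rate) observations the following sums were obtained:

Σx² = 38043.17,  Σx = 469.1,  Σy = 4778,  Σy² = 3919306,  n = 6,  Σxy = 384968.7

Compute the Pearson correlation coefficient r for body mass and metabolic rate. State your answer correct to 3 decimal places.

Sxx = Σx² − (Σx)²/n = 38043.17 − 36675.801667 = 1367.368333
Sxy = Σxy − (Σx)(Σy)/n = 384968.7 − 373559.966667 = 11408.733333
Syy = Σy² − (Σy)²/n = 3919306 − 3804880.666667 = 114425.333333
r = Sxy/√(Sxx·Syy) = 11408.733333/√(156461577.331111) = 11408.733333/12508.460230 = 0.912081

0.912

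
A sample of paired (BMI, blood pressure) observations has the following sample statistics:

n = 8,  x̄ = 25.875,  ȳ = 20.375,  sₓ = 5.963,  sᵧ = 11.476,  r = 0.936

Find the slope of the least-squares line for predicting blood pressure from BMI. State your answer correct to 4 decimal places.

b = r · sᵧ/sₓ = 0.936 · 11.476/5.963 = 1.801364

1.8014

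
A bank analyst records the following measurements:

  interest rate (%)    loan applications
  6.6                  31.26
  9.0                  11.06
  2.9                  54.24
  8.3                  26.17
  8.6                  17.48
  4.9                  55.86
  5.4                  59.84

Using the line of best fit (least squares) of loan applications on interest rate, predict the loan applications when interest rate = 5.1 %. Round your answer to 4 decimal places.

47.8991

n = 7, Σx = 45.7, Σy = 255.91, Σxy = 1427.541, Σx² = 328.99
Sxx = Σx² − (Σx)²/n = 328.99 − 298.355714 = 30.634286
Sxy = Σxy − (Σx)(Σy)/n = 1427.541 − 1670.726714 = -243.185714
b = Sxy/Sxx = -243.185714/30.634286 = -7.938351
a = ȳ − b·x̄ = 36.558571 − (-7.938351)·6.528571 = 88.384663
ŷ(5.1) = a + b·5.1 = 88.384663 + (-7.938351)·5.1 = 47.899073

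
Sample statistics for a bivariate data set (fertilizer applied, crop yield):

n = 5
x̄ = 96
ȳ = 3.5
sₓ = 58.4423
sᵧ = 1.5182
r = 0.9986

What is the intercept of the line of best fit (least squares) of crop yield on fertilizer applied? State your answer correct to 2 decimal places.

b = r · sᵧ/sₓ = 0.9986 · 1.5182/58.4423 = 0.025941
a = ȳ − b·x̄ = 3.5 − 0.025941·96 = 1.009627

1.01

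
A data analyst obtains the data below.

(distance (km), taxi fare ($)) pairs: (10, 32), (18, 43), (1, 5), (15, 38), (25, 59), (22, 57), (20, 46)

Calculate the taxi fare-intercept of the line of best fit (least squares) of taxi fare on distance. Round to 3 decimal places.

5.094

n = 7, Σx = 111, Σy = 280, Σxy = 5318, Σx² = 2159
Sxx = Σx² − (Σx)²/n = 2159 − 1760.142857 = 398.857143
Sxy = Σxy − (Σx)(Σy)/n = 5318 − 4440 = 878
b = Sxy/Sxx = 878/398.857143 = 2.201289
a = ȳ − b·x̄ = 40 − 2.201289·15.857143 = 5.093840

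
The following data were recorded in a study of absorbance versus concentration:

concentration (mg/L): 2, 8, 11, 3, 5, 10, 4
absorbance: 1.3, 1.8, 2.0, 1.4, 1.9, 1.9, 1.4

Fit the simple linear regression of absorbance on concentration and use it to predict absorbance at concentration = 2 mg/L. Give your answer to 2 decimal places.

1.37

n = 7, Σx = 43, Σy = 11.7, Σxy = 77.3, Σx² = 339
Sxx = Σx² − (Σx)²/n = 339 − 264.142857 = 74.857143
Sxy = Σxy − (Σx)(Σy)/n = 77.3 − 71.871429 = 5.428571
b = Sxy/Sxx = 5.428571/74.857143 = 0.072519
a = ȳ − b·x̄ = 1.671429 − 0.072519·6.142857 = 1.225954
ŷ(2) = a + b·2 = 1.225954 + 0.072519·2 = 1.370992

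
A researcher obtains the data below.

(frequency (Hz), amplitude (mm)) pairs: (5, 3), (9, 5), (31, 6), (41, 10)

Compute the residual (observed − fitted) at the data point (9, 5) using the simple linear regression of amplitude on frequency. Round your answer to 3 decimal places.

n = 4, Σx = 86, Σy = 24, Σxy = 656, Σx² = 2748
Sxx = Σx² − (Σx)²/n = 2748 − 1849 = 899
Sxy = Σxy − (Σx)(Σy)/n = 656 − 516 = 140
b = Sxy/Sxx = 140/899 = 0.155729
a = ȳ − b·x̄ = 6 − 0.155729·21.5 = 2.651835
ŷ(9) = 2.651835 + 0.155729·9 = 4.053393
residual = y − ŷ = 5 − 4.053393 = 0.946607

0.947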